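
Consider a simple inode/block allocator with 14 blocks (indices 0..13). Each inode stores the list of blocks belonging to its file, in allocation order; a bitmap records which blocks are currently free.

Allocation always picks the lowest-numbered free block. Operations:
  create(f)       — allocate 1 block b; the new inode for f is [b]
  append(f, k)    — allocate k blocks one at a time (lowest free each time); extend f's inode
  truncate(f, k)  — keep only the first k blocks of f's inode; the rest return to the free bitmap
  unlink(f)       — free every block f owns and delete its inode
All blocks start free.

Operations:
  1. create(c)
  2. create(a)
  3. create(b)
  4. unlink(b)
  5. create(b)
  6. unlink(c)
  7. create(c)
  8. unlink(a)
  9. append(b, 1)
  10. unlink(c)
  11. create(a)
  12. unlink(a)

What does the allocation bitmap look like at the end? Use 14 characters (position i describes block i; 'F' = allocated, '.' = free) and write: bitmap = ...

after create(c) → c:[0]  free=[F.............]
after create(a) → a:[1], c:[0]  free=[FF............]
after create(b) → a:[1], b:[2], c:[0]  free=[FFF...........]
after unlink(b) → a:[1], c:[0]  free=[FF............]
after create(b) → a:[1], b:[2], c:[0]  free=[FFF...........]
after unlink(c) → a:[1], b:[2]  free=[.FF...........]
after create(c) → a:[1], b:[2], c:[0]  free=[FFF...........]
after unlink(a) → b:[2], c:[0]  free=[F.F...........]
after append(b, 1) → b:[2, 1], c:[0]  free=[FFF...........]
after unlink(c) → b:[2, 1]  free=[.FF...........]
after create(a) → a:[0], b:[2, 1]  free=[FFF...........]
after unlink(a) → b:[2, 1]  free=[.FF...........]

bitmap = .FF...........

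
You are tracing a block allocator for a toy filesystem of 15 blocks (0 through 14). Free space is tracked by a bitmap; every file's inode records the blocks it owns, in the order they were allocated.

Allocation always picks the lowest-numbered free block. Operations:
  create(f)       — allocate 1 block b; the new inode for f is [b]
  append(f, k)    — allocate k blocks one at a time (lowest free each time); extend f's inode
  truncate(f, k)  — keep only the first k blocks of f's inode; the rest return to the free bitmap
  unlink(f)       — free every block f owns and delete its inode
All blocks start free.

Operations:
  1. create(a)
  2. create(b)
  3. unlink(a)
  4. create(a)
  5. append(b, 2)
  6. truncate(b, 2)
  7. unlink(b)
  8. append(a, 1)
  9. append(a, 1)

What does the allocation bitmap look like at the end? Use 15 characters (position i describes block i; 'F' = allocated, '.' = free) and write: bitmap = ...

[1] create(a) — a=0 (map F..............)
[2] create(b) — a=0 b=1 (map FF.............)
[3] unlink(a) — b=1 (map .F.............)
[4] create(a) — a=0 b=1 (map FF.............)
[5] append(b, 2) — a=0 b=1,2,3 (map FFFF...........)
[6] truncate(b, 2) — a=0 b=1,2 (map FFF............)
[7] unlink(b) — a=0 (map F..............)
[8] append(a, 1) — a=0,1 (map FF.............)
[9] append(a, 1) — a=0,1,2 (map FFF............)

bitmap = FFF............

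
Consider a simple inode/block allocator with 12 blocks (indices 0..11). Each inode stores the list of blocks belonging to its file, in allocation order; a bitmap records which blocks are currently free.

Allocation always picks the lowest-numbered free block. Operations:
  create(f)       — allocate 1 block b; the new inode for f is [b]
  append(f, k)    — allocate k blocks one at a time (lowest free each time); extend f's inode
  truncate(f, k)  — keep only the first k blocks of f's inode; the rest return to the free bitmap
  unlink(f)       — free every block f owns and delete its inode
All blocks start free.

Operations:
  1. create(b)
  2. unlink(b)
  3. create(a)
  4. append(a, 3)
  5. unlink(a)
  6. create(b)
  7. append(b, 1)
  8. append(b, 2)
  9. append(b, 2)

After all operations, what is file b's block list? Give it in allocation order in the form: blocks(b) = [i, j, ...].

blocks(b) = [0, 1, 2, 3, 4, 5]

  1. create(b)  ⇒  F...........  {b→[0]}
  2. unlink(b)  ⇒  ............  {}
  3. create(a)  ⇒  F...........  {a→[0]}
  4. append(a, 3)  ⇒  FFFF........  {a→[0, 1, 2, 3]}
  5. unlink(a)  ⇒  ............  {}
  6. create(b)  ⇒  F...........  {b→[0]}
  7. append(b, 1)  ⇒  FF..........  {b→[0, 1]}
  8. append(b, 2)  ⇒  FFFF........  {b→[0, 1, 2, 3]}
  9. append(b, 2)  ⇒  FFFFFF......  {b→[0, 1, 2, 3, 4, 5]}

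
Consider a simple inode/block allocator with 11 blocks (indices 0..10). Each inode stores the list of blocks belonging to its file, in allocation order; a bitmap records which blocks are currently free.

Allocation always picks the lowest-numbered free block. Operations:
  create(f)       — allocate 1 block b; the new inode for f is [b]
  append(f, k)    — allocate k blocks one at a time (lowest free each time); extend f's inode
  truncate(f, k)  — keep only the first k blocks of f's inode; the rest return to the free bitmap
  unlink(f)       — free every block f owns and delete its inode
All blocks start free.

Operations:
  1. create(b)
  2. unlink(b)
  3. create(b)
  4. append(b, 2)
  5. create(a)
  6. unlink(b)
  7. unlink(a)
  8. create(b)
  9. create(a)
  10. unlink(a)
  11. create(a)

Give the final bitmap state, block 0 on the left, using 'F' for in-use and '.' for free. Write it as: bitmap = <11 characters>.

bitmap = FF.........

after create(b) → b:[0]  free=[F..........]
after unlink(b) →   free=[...........]
after create(b) → b:[0]  free=[F..........]
after append(b, 2) → b:[0, 1, 2]  free=[FFF........]
after create(a) → a:[3], b:[0, 1, 2]  free=[FFFF.......]
after unlink(b) → a:[3]  free=[...F.......]
after unlink(a) →   free=[...........]
after create(b) → b:[0]  free=[F..........]
after create(a) → a:[1], b:[0]  free=[FF.........]
after unlink(a) → b:[0]  free=[F..........]
after create(a) → a:[1], b:[0]  free=[FF.........]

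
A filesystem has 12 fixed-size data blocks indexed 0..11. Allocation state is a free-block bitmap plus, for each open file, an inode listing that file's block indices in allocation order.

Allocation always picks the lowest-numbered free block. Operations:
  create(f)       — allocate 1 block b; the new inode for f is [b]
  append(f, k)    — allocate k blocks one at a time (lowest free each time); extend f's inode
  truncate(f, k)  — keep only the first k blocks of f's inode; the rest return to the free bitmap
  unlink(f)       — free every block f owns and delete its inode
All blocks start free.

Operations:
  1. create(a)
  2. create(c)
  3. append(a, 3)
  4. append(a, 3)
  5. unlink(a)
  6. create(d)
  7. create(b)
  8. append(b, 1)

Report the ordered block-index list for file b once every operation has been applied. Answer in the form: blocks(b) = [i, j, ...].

create(a): bitmap=F........... | a=[0]
create(c): bitmap=FF.......... | a=[0] c=[1]
append(a, 3): bitmap=FFFFF....... | a=[0, 2, 3, 4] c=[1]
append(a, 3): bitmap=FFFFFFFF.... | a=[0, 2, 3, 4, 5, 6, 7] c=[1]
unlink(a): bitmap=.F.......... | c=[1]
create(d): bitmap=FF.......... | c=[1] d=[0]
create(b): bitmap=FFF......... | b=[2] c=[1] d=[0]
append(b, 1): bitmap=FFFF........ | b=[2, 3] c=[1] d=[0]

blocks(b) = [2, 3]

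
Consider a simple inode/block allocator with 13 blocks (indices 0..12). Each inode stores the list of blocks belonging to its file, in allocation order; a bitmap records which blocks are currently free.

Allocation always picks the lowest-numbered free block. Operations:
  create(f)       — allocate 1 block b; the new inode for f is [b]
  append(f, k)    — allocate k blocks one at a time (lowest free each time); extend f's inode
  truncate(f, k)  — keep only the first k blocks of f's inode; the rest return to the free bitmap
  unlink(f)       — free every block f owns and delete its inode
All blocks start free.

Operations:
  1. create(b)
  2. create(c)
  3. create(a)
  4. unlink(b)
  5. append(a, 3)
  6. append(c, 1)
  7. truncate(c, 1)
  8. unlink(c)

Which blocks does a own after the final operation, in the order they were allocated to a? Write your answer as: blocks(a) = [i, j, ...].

[1] create(b) — b=0 (map F............)
[2] create(c) — b=0 c=1 (map FF...........)
[3] create(a) — a=2 b=0 c=1 (map FFF..........)
[4] unlink(b) — a=2 c=1 (map .FF..........)
[5] append(a, 3) — a=2,0,3,4 c=1 (map FFFFF........)
[6] append(c, 1) — a=2,0,3,4 c=1,5 (map FFFFFF.......)
[7] truncate(c, 1) — a=2,0,3,4 c=1 (map FFFFF........)
[8] unlink(c) — a=2,0,3,4 (map F.FFF........)

blocks(a) = [2, 0, 3, 4]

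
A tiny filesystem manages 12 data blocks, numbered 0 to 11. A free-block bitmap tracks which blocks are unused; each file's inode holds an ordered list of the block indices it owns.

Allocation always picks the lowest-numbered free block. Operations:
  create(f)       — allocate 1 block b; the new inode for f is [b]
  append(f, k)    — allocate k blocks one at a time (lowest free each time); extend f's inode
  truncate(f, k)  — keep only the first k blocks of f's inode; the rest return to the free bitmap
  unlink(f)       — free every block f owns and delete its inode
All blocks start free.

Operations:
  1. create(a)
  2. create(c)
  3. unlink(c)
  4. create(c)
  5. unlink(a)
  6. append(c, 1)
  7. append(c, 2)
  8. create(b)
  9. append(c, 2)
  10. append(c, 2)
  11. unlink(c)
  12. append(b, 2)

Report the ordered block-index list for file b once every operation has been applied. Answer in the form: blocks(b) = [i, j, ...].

[1] create(a) — a=0 (map F...........)
[2] create(c) — a=0 c=1 (map FF..........)
[3] unlink(c) — a=0 (map F...........)
[4] create(c) — a=0 c=1 (map FF..........)
[5] unlink(a) — c=1 (map .F..........)
[6] append(c, 1) — c=1,0 (map FF..........)
[7] append(c, 2) — c=1,0,2,3 (map FFFF........)
[8] create(b) — b=4 c=1,0,2,3 (map FFFFF.......)
[9] append(c, 2) — b=4 c=1,0,2,3,5,6 (map FFFFFFF.....)
[10] append(c, 2) — b=4 c=1,0,2,3,5,6,7,8 (map FFFFFFFFF...)
[11] unlink(c) — b=4 (map ....F.......)
[12] append(b, 2) — b=4,0,1 (map FF..F.......)

blocks(b) = [4, 0, 1]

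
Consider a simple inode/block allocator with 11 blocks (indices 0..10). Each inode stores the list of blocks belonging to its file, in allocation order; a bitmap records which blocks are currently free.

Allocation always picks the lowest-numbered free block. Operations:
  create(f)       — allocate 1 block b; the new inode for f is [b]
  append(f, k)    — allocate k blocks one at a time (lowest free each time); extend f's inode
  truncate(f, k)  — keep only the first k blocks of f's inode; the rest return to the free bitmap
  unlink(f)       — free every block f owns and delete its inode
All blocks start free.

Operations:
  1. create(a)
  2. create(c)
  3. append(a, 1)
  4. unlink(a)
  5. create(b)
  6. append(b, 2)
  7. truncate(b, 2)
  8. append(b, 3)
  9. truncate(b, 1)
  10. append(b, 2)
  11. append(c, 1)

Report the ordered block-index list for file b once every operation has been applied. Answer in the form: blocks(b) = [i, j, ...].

create(a): bitmap=F.......... | a=[0]
create(c): bitmap=FF......... | a=[0] c=[1]
append(a, 1): bitmap=FFF........ | a=[0, 2] c=[1]
unlink(a): bitmap=.F......... | c=[1]
create(b): bitmap=FF......... | b=[0] c=[1]
append(b, 2): bitmap=FFFF....... | b=[0, 2, 3] c=[1]
truncate(b, 2): bitmap=FFF........ | b=[0, 2] c=[1]
append(b, 3): bitmap=FFFFFF..... | b=[0, 2, 3, 4, 5] c=[1]
truncate(b, 1): bitmap=FF......... | b=[0] c=[1]
append(b, 2): bitmap=FFFF....... | b=[0, 2, 3] c=[1]
append(c, 1): bitmap=FFFFF...... | b=[0, 2, 3] c=[1, 4]

blocks(b) = [0, 2, 3]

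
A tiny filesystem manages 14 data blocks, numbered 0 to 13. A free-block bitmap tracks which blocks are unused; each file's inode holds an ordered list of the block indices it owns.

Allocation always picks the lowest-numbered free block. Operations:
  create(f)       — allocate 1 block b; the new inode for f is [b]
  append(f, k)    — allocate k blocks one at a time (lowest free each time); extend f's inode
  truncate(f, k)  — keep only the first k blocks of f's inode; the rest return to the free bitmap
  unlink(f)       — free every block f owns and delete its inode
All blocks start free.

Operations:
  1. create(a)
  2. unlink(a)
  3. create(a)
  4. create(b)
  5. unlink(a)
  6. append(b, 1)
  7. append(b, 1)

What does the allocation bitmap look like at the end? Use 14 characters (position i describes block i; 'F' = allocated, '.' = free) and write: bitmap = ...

bitmap = FFF...........

create(a): bitmap=F............. | a=[0]
unlink(a): bitmap=.............. | 
create(a): bitmap=F............. | a=[0]
create(b): bitmap=FF............ | a=[0] b=[1]
unlink(a): bitmap=.F............ | b=[1]
append(b, 1): bitmap=FF............ | b=[1, 0]
append(b, 1): bitmap=FFF........... | b=[1, 0, 2]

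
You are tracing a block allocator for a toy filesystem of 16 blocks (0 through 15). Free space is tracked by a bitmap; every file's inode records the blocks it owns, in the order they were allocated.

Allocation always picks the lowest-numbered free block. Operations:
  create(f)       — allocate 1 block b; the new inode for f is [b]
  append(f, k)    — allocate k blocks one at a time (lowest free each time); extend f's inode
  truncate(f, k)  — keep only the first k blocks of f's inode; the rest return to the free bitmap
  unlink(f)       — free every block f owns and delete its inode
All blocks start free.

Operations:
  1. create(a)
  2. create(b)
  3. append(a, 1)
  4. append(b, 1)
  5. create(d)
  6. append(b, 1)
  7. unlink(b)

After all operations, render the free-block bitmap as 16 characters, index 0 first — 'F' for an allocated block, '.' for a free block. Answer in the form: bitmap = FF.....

bitmap = F.F.F...........

  1. create(a)  ⇒  F...............  {a→[0]}
  2. create(b)  ⇒  FF..............  {a→[0]; b→[1]}
  3. append(a, 1)  ⇒  FFF.............  {a→[0, 2]; b→[1]}
  4. append(b, 1)  ⇒  FFFF............  {a→[0, 2]; b→[1, 3]}
  5. create(d)  ⇒  FFFFF...........  {a→[0, 2]; b→[1, 3]; d→[4]}
  6. append(b, 1)  ⇒  FFFFFF..........  {a→[0, 2]; b→[1, 3, 5]; d→[4]}
  7. unlink(b)  ⇒  F.F.F...........  {a→[0, 2]; d→[4]}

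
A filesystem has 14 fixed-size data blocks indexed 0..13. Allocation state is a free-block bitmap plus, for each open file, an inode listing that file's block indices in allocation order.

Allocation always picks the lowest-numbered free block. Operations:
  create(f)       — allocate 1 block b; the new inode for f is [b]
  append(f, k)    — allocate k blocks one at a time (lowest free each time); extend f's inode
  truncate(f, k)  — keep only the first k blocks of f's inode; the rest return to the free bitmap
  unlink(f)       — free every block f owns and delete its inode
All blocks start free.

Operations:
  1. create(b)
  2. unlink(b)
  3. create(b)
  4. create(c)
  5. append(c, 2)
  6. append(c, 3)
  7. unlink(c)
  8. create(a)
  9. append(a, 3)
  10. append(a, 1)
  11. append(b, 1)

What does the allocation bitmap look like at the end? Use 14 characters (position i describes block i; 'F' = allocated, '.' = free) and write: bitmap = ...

bitmap = FFFFFFF.......

after create(b) → b:[0]  free=[F.............]
after unlink(b) →   free=[..............]
after create(b) → b:[0]  free=[F.............]
after create(c) → b:[0], c:[1]  free=[FF............]
after append(c, 2) → b:[0], c:[1, 2, 3]  free=[FFFF..........]
after append(c, 3) → b:[0], c:[1, 2, 3, 4, 5, 6]  free=[FFFFFFF.......]
after unlink(c) → b:[0]  free=[F.............]
after create(a) → a:[1], b:[0]  free=[FF............]
after append(a, 3) → a:[1, 2, 3, 4], b:[0]  free=[FFFFF.........]
after append(a, 1) → a:[1, 2, 3, 4, 5], b:[0]  free=[FFFFFF........]
after append(b, 1) → a:[1, 2, 3, 4, 5], b:[0, 6]  free=[FFFFFFF.......]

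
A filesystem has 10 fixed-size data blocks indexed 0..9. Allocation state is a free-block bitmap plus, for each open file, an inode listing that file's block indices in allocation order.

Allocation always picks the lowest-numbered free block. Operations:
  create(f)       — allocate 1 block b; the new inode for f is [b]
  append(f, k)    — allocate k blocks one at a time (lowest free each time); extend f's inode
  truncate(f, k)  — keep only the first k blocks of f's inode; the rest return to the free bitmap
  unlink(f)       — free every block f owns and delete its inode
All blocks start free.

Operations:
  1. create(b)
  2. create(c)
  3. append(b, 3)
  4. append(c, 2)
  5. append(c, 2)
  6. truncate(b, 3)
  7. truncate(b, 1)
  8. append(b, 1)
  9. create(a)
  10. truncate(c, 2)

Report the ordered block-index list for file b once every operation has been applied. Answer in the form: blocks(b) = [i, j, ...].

blocks(b) = [0, 2]

create(b): bitmap=F......... | b=[0]
create(c): bitmap=FF........ | b=[0] c=[1]
append(b, 3): bitmap=FFFFF..... | b=[0, 2, 3, 4] c=[1]
append(c, 2): bitmap=FFFFFFF... | b=[0, 2, 3, 4] c=[1, 5, 6]
append(c, 2): bitmap=FFFFFFFFF. | b=[0, 2, 3, 4] c=[1, 5, 6, 7, 8]
truncate(b, 3): bitmap=FFFF.FFFF. | b=[0, 2, 3] c=[1, 5, 6, 7, 8]
truncate(b, 1): bitmap=FF...FFFF. | b=[0] c=[1, 5, 6, 7, 8]
append(b, 1): bitmap=FFF..FFFF. | b=[0, 2] c=[1, 5, 6, 7, 8]
create(a): bitmap=FFFF.FFFF. | a=[3] b=[0, 2] c=[1, 5, 6, 7, 8]
truncate(c, 2): bitmap=FFFF.F.... | a=[3] b=[0, 2] c=[1, 5]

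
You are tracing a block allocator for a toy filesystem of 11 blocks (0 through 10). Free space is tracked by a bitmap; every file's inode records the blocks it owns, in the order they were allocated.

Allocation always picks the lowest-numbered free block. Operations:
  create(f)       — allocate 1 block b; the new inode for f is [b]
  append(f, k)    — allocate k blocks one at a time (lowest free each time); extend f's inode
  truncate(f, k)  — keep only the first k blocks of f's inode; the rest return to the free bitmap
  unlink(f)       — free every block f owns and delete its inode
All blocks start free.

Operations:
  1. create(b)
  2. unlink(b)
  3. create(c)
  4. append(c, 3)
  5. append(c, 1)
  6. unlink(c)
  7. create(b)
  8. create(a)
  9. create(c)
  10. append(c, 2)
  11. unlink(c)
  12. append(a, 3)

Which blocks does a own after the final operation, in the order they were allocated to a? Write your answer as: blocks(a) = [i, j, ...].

blocks(a) = [1, 2, 3, 4]

[1] create(b) — b=0 (map F..........)
[2] unlink(b) —  (map ...........)
[3] create(c) — c=0 (map F..........)
[4] append(c, 3) — c=0,1,2,3 (map FFFF.......)
[5] append(c, 1) — c=0,1,2,3,4 (map FFFFF......)
[6] unlink(c) —  (map ...........)
[7] create(b) — b=0 (map F..........)
[8] create(a) — a=1 b=0 (map FF.........)
[9] create(c) — a=1 b=0 c=2 (map FFF........)
[10] append(c, 2) — a=1 b=0 c=2,3,4 (map FFFFF......)
[11] unlink(c) — a=1 b=0 (map FF.........)
[12] append(a, 3) — a=1,2,3,4 b=0 (map FFFFF......)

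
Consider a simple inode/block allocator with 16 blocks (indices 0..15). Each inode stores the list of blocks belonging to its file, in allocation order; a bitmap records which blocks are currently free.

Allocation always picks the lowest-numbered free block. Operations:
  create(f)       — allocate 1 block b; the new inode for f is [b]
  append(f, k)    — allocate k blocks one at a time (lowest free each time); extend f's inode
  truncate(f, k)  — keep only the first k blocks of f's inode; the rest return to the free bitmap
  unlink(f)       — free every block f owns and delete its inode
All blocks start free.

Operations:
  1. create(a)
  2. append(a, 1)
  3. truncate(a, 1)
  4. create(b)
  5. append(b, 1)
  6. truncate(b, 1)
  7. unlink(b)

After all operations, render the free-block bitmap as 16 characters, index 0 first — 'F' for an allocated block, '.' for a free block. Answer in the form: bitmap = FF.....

create(a): bitmap=F............... | a=[0]
append(a, 1): bitmap=FF.............. | a=[0, 1]
truncate(a, 1): bitmap=F............... | a=[0]
create(b): bitmap=FF.............. | a=[0] b=[1]
append(b, 1): bitmap=FFF............. | a=[0] b=[1, 2]
truncate(b, 1): bitmap=FF.............. | a=[0] b=[1]
unlink(b): bitmap=F............... | a=[0]

bitmap = F...............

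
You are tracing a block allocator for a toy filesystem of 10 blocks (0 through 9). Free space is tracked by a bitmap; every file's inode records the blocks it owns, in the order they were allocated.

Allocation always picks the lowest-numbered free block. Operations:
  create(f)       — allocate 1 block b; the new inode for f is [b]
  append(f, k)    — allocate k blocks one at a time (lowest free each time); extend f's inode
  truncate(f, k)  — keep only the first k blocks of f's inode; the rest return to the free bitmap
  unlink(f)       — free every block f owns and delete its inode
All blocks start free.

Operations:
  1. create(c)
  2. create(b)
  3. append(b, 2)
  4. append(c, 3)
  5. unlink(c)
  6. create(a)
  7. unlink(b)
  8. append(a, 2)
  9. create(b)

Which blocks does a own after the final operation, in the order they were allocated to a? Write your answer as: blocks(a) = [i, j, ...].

  1. create(c)  ⇒  F.........  {c→[0]}
  2. create(b)  ⇒  FF........  {b→[1]; c→[0]}
  3. append(b, 2)  ⇒  FFFF......  {b→[1, 2, 3]; c→[0]}
  4. append(c, 3)  ⇒  FFFFFFF...  {b→[1, 2, 3]; c→[0, 4, 5, 6]}
  5. unlink(c)  ⇒  .FFF......  {b→[1, 2, 3]}
  6. create(a)  ⇒  FFFF......  {a→[0]; b→[1, 2, 3]}
  7. unlink(b)  ⇒  F.........  {a→[0]}
  8. append(a, 2)  ⇒  FFF.......  {a→[0, 1, 2]}
  9. create(b)  ⇒  FFFF......  {a→[0, 1, 2]; b→[3]}

blocks(a) = [0, 1, 2]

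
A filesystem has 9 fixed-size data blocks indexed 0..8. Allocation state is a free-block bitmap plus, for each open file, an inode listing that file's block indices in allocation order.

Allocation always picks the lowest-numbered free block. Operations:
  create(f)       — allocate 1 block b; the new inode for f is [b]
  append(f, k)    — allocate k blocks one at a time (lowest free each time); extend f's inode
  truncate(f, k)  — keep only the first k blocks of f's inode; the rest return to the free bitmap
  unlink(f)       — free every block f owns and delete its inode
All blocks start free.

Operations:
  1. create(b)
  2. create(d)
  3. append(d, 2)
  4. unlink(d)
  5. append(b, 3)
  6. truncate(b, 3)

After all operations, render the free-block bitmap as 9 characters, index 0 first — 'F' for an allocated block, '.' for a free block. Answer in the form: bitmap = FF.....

bitmap = FFF......

[1] create(b) — b=0 (map F........)
[2] create(d) — b=0 d=1 (map FF.......)
[3] append(d, 2) — b=0 d=1,2,3 (map FFFF.....)
[4] unlink(d) — b=0 (map F........)
[5] append(b, 3) — b=0,1,2,3 (map FFFF.....)
[6] truncate(b, 3) — b=0,1,2 (map FFF......)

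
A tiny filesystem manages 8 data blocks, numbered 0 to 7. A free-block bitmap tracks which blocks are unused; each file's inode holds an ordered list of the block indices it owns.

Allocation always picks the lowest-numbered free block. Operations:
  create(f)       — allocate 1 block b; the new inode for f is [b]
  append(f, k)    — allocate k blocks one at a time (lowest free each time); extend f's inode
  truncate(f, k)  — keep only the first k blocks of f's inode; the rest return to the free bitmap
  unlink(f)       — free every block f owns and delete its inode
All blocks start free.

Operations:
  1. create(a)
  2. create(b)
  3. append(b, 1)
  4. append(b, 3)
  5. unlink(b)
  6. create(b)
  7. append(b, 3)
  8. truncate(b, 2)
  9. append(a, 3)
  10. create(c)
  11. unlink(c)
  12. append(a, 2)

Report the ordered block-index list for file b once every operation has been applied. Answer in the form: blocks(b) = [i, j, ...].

[1] create(a) — a=0 (map F.......)
[2] create(b) — a=0 b=1 (map FF......)
[3] append(b, 1) — a=0 b=1,2 (map FFF.....)
[4] append(b, 3) — a=0 b=1,2,3,4,5 (map FFFFFF..)
[5] unlink(b) — a=0 (map F.......)
[6] create(b) — a=0 b=1 (map FF......)
[7] append(b, 3) — a=0 b=1,2,3,4 (map FFFFF...)
[8] truncate(b, 2) — a=0 b=1,2 (map FFF.....)
[9] append(a, 3) — a=0,3,4,5 b=1,2 (map FFFFFF..)
[10] create(c) — a=0,3,4,5 b=1,2 c=6 (map FFFFFFF.)
[11] unlink(c) — a=0,3,4,5 b=1,2 (map FFFFFF..)
[12] append(a, 2) — a=0,3,4,5,6,7 b=1,2 (map FFFFFFFF)

blocks(b) = [1, 2]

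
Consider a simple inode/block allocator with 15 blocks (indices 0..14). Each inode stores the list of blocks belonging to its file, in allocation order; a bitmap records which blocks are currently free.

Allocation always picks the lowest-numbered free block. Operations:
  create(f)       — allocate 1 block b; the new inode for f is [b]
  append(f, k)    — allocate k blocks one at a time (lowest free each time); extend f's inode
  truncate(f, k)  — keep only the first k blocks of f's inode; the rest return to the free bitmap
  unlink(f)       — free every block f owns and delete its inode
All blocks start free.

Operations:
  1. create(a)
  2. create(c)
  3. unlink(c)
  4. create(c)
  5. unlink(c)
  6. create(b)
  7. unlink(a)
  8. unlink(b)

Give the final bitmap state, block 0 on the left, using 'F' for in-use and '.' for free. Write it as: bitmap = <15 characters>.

[1] create(a) — a=0 (map F..............)
[2] create(c) — a=0 c=1 (map FF.............)
[3] unlink(c) — a=0 (map F..............)
[4] create(c) — a=0 c=1 (map FF.............)
[5] unlink(c) — a=0 (map F..............)
[6] create(b) — a=0 b=1 (map FF.............)
[7] unlink(a) — b=1 (map .F.............)
[8] unlink(b) —  (map ...............)

bitmap = ...............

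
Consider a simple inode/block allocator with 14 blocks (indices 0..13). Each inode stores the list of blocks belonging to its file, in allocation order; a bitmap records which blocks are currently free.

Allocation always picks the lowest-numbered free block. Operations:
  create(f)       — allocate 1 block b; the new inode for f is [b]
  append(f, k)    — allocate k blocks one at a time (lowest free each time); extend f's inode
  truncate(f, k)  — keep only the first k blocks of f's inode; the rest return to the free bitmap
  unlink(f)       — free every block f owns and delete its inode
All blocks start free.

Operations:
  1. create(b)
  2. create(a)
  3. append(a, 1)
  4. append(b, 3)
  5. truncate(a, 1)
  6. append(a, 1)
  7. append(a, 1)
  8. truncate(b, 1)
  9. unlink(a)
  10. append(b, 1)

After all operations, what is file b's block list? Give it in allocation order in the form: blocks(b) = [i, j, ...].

blocks(b) = [0, 1]

[1] create(b) — b=0 (map F.............)
[2] create(a) — a=1 b=0 (map FF............)
[3] append(a, 1) — a=1,2 b=0 (map FFF...........)
[4] append(b, 3) — a=1,2 b=0,3,4,5 (map FFFFFF........)
[5] truncate(a, 1) — a=1 b=0,3,4,5 (map FF.FFF........)
[6] append(a, 1) — a=1,2 b=0,3,4,5 (map FFFFFF........)
[7] append(a, 1) — a=1,2,6 b=0,3,4,5 (map FFFFFFF.......)
[8] truncate(b, 1) — a=1,2,6 b=0 (map FFF...F.......)
[9] unlink(a) — b=0 (map F.............)
[10] append(b, 1) — b=0,1 (map FF............)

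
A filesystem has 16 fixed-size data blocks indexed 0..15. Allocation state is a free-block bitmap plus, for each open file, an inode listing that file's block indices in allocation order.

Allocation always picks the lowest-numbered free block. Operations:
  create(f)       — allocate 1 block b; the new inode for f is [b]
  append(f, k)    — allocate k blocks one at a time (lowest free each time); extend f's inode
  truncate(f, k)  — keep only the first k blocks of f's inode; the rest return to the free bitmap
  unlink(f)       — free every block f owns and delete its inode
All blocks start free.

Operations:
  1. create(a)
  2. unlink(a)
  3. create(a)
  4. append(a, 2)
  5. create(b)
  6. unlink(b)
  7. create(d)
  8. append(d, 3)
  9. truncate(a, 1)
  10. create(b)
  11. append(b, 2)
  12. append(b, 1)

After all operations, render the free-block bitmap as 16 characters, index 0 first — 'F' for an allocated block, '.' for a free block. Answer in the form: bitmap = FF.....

[1] create(a) — a=0 (map F...............)
[2] unlink(a) —  (map ................)
[3] create(a) — a=0 (map F...............)
[4] append(a, 2) — a=0,1,2 (map FFF.............)
[5] create(b) — a=0,1,2 b=3 (map FFFF............)
[6] unlink(b) — a=0,1,2 (map FFF.............)
[7] create(d) — a=0,1,2 d=3 (map FFFF............)
[8] append(d, 3) — a=0,1,2 d=3,4,5,6 (map FFFFFFF.........)
[9] truncate(a, 1) — a=0 d=3,4,5,6 (map F..FFFF.........)
[10] create(b) — a=0 b=1 d=3,4,5,6 (map FF.FFFF.........)
[11] append(b, 2) — a=0 b=1,2,7 d=3,4,5,6 (map FFFFFFFF........)
[12] append(b, 1) — a=0 b=1,2,7,8 d=3,4,5,6 (map FFFFFFFFF.......)

bitmap = FFFFFFFFF.......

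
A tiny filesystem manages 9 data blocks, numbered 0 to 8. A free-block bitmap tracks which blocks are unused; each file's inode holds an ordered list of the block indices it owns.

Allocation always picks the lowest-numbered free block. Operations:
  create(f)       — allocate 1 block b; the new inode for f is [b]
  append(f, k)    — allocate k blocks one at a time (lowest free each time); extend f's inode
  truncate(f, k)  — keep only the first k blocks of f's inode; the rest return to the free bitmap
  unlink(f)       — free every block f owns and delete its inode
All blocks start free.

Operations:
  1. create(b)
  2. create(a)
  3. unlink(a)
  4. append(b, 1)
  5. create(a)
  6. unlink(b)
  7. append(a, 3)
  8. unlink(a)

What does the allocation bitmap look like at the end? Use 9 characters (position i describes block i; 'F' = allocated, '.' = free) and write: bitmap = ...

bitmap = .........

[1] create(b) — b=0 (map F........)
[2] create(a) — a=1 b=0 (map FF.......)
[3] unlink(a) — b=0 (map F........)
[4] append(b, 1) — b=0,1 (map FF.......)
[5] create(a) — a=2 b=0,1 (map FFF......)
[6] unlink(b) — a=2 (map ..F......)
[7] append(a, 3) — a=2,0,1,3 (map FFFF.....)
[8] unlink(a) —  (map .........)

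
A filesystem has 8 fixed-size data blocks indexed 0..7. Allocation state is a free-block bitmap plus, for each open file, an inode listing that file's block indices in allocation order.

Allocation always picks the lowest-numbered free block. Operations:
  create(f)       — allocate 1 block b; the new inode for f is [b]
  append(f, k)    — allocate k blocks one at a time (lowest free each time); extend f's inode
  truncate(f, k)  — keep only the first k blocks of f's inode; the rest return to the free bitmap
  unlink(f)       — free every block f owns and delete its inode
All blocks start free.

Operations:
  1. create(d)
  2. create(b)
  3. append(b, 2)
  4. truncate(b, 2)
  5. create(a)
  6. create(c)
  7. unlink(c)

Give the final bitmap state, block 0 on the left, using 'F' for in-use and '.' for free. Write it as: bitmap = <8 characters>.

bitmap = FFFF....

create(d): bitmap=F....... | d=[0]
create(b): bitmap=FF...... | b=[1] d=[0]
append(b, 2): bitmap=FFFF.... | b=[1, 2, 3] d=[0]
truncate(b, 2): bitmap=FFF..... | b=[1, 2] d=[0]
create(a): bitmap=FFFF.... | a=[3] b=[1, 2] d=[0]
create(c): bitmap=FFFFF... | a=[3] b=[1, 2] c=[4] d=[0]
unlink(c): bitmap=FFFF.... | a=[3] b=[1, 2] d=[0]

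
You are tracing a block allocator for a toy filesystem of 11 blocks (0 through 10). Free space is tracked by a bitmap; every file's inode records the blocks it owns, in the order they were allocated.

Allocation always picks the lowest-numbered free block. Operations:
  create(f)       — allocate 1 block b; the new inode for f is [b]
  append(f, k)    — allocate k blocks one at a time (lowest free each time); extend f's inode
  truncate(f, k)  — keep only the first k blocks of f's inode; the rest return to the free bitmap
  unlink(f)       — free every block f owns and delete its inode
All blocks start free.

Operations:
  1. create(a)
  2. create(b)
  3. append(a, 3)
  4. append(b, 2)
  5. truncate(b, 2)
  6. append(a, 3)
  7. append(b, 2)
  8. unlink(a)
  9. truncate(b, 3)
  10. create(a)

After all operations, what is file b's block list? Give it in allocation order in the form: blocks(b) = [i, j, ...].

blocks(b) = [1, 5, 9]

[1] create(a) — a=0 (map F..........)
[2] create(b) — a=0 b=1 (map FF.........)
[3] append(a, 3) — a=0,2,3,4 b=1 (map FFFFF......)
[4] append(b, 2) — a=0,2,3,4 b=1,5,6 (map FFFFFFF....)
[5] truncate(b, 2) — a=0,2,3,4 b=1,5 (map FFFFFF.....)
[6] append(a, 3) — a=0,2,3,4,6,7,8 b=1,5 (map FFFFFFFFF..)
[7] append(b, 2) — a=0,2,3,4,6,7,8 b=1,5,9,10 (map FFFFFFFFFFF)
[8] unlink(a) — b=1,5,9,10 (map .F...F...FF)
[9] truncate(b, 3) — b=1,5,9 (map .F...F...F.)
[10] create(a) — a=0 b=1,5,9 (map FF...F...F.)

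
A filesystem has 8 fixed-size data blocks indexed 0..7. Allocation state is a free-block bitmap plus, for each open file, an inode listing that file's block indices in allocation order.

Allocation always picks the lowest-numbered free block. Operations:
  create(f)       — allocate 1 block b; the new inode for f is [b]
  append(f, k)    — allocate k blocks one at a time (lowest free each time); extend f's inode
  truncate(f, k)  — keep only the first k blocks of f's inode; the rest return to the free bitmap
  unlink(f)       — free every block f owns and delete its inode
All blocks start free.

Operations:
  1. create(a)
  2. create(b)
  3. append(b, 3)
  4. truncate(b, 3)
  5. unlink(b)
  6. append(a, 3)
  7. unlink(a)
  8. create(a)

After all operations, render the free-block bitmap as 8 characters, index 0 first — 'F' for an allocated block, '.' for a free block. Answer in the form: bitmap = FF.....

bitmap = F.......

[1] create(a) — a=0 (map F.......)
[2] create(b) — a=0 b=1 (map FF......)
[3] append(b, 3) — a=0 b=1,2,3,4 (map FFFFF...)
[4] truncate(b, 3) — a=0 b=1,2,3 (map FFFF....)
[5] unlink(b) — a=0 (map F.......)
[6] append(a, 3) — a=0,1,2,3 (map FFFF....)
[7] unlink(a) —  (map ........)
[8] create(a) — a=0 (map F.......)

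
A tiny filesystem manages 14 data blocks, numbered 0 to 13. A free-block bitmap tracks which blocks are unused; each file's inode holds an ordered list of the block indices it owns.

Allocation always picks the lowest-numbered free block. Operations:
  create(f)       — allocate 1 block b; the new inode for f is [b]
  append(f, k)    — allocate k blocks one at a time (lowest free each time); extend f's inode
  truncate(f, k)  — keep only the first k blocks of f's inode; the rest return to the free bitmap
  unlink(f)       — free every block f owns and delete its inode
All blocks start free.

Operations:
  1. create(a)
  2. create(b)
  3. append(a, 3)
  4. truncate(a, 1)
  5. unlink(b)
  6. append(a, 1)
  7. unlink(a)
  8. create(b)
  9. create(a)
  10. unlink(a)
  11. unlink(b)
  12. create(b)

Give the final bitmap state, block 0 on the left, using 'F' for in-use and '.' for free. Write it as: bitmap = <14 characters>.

bitmap = F.............

create(a): bitmap=F............. | a=[0]
create(b): bitmap=FF............ | a=[0] b=[1]
append(a, 3): bitmap=FFFFF......... | a=[0, 2, 3, 4] b=[1]
truncate(a, 1): bitmap=FF............ | a=[0] b=[1]
unlink(b): bitmap=F............. | a=[0]
append(a, 1): bitmap=FF............ | a=[0, 1]
unlink(a): bitmap=.............. | 
create(b): bitmap=F............. | b=[0]
create(a): bitmap=FF............ | a=[1] b=[0]
unlink(a): bitmap=F............. | b=[0]
unlink(b): bitmap=.............. | 
create(b): bitmap=F............. | b=[0]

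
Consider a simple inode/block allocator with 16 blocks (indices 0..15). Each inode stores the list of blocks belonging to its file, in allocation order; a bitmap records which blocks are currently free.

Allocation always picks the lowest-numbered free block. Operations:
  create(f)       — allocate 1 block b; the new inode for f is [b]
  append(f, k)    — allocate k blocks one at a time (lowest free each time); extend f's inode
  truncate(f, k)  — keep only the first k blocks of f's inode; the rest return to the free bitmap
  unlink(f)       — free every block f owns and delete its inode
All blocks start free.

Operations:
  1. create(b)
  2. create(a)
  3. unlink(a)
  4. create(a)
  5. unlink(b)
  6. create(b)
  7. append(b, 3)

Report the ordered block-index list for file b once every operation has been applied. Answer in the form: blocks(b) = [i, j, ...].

create(b): bitmap=F............... | b=[0]
create(a): bitmap=FF.............. | a=[1] b=[0]
unlink(a): bitmap=F............... | b=[0]
create(a): bitmap=FF.............. | a=[1] b=[0]
unlink(b): bitmap=.F.............. | a=[1]
create(b): bitmap=FF.............. | a=[1] b=[0]
append(b, 3): bitmap=FFFFF........... | a=[1] b=[0, 2, 3, 4]

blocks(b) = [0, 2, 3, 4]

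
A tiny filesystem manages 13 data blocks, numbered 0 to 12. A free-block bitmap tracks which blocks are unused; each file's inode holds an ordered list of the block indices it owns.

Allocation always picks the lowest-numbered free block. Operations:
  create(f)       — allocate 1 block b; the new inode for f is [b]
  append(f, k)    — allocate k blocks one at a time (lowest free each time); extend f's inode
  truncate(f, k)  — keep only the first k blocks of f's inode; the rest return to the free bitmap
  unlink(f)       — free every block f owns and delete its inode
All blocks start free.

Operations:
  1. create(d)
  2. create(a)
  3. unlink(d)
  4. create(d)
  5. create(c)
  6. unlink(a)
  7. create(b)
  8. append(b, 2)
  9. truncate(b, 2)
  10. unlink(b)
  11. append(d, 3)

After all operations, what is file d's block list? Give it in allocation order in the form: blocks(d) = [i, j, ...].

[1] create(d) — d=0 (map F............)
[2] create(a) — a=1 d=0 (map FF...........)
[3] unlink(d) — a=1 (map .F...........)
[4] create(d) — a=1 d=0 (map FF...........)
[5] create(c) — a=1 c=2 d=0 (map FFF..........)
[6] unlink(a) — c=2 d=0 (map F.F..........)
[7] create(b) — b=1 c=2 d=0 (map FFF..........)
[8] append(b, 2) — b=1,3,4 c=2 d=0 (map FFFFF........)
[9] truncate(b, 2) — b=1,3 c=2 d=0 (map FFFF.........)
[10] unlink(b) — c=2 d=0 (map F.F..........)
[11] append(d, 3) — c=2 d=0,1,3,4 (map FFFFF........)

blocks(d) = [0, 1, 3, 4]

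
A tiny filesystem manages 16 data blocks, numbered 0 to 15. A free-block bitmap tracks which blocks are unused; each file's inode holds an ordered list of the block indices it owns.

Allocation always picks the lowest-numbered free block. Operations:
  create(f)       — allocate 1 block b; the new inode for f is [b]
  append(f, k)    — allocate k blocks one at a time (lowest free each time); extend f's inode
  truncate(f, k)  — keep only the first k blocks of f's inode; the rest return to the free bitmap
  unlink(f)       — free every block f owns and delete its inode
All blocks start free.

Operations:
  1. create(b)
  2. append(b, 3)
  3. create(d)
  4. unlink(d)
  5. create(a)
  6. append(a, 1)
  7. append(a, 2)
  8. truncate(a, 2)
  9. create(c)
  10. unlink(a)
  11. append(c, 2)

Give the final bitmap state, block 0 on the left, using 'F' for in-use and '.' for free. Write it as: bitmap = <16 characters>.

create(b): bitmap=F............... | b=[0]
append(b, 3): bitmap=FFFF............ | b=[0, 1, 2, 3]
create(d): bitmap=FFFFF........... | b=[0, 1, 2, 3] d=[4]
unlink(d): bitmap=FFFF............ | b=[0, 1, 2, 3]
create(a): bitmap=FFFFF........... | a=[4] b=[0, 1, 2, 3]
append(a, 1): bitmap=FFFFFF.......... | a=[4, 5] b=[0, 1, 2, 3]
append(a, 2): bitmap=FFFFFFFF........ | a=[4, 5, 6, 7] b=[0, 1, 2, 3]
truncate(a, 2): bitmap=FFFFFF.......... | a=[4, 5] b=[0, 1, 2, 3]
create(c): bitmap=FFFFFFF......... | a=[4, 5] b=[0, 1, 2, 3] c=[6]
unlink(a): bitmap=FFFF..F......... | b=[0, 1, 2, 3] c=[6]
append(c, 2): bitmap=FFFFFFF......... | b=[0, 1, 2, 3] c=[6, 4, 5]

bitmap = FFFFFFF.........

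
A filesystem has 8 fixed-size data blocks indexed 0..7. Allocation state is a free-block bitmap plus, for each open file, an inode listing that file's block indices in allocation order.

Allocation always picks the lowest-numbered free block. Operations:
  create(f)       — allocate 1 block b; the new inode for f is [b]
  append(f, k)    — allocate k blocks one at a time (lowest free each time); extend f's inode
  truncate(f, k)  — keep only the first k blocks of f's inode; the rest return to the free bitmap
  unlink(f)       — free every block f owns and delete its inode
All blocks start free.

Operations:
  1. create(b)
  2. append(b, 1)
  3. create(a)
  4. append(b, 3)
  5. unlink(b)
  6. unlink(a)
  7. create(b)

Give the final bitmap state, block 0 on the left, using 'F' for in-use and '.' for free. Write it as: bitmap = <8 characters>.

create(b): bitmap=F....... | b=[0]
append(b, 1): bitmap=FF...... | b=[0, 1]
create(a): bitmap=FFF..... | a=[2] b=[0, 1]
append(b, 3): bitmap=FFFFFF.. | a=[2] b=[0, 1, 3, 4, 5]
unlink(b): bitmap=..F..... | a=[2]
unlink(a): bitmap=........ | 
create(b): bitmap=F....... | b=[0]

bitmap = F.......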